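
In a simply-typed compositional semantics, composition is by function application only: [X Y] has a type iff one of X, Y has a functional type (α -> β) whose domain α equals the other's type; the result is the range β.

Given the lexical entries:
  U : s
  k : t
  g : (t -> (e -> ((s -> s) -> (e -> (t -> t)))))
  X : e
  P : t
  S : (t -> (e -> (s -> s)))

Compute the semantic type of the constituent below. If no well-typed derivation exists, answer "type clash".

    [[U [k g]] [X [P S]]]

type clash

[k g]: g is (t -> (e -> ((s -> s) -> (e -> (t -> t))))), k is t; result (e -> ((s -> s) -> (e -> (t -> t)))).
[U [k g]]: s and (e -> ((s -> s) -> (e -> (t -> t)))) cannot combine by function application — type clash.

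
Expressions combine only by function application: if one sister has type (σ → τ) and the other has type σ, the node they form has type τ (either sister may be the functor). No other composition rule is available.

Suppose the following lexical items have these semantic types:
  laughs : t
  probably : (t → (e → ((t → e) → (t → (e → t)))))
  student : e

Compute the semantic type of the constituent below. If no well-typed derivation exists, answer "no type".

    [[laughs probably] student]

((t → e) → (t → (e → t)))

[laughs probably]: (t → (e → ((t → e) → (t → (e → t))))) applied to t yields (e → ((t → e) → (t → (e → t)))).
[[laughs probably] student]: (e → ((t → e) → (t → (e → t)))) applied to e yields ((t → e) → (t → (e → t))).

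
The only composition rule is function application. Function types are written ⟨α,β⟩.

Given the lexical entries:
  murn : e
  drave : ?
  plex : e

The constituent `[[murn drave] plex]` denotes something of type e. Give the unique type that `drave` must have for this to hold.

⟨e,⟨e,e⟩⟩

[[murn drave] plex] is required to be e. plex : e cannot yield e as functor, so [murn drave] : ⟨e,e⟩.
[murn drave] is required to be ⟨e,e⟩. murn : e cannot yield ⟨e,e⟩ as functor, so drave : ⟨e,⟨e,e⟩⟩.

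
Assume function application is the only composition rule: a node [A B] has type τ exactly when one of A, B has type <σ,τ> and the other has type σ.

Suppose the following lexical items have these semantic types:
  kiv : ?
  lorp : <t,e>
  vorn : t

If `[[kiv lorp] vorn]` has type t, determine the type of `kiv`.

<<t,e>,<t,t>>

[[kiv lorp] vorn] must have type t. The sister vorn has type t; that is not a function onto t, so [kiv lorp] must be the functor, of type <t,t>.
[kiv lorp] must have type <t,t>. The sister lorp has type <t,e>; that is not a function onto <t,t>, so kiv must be the functor, of type <<t,e>,<t,t>>.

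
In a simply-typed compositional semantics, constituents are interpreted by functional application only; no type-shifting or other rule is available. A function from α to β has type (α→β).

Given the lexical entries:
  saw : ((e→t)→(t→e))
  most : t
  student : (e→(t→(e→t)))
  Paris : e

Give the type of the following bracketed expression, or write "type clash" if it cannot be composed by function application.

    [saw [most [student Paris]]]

[student Paris]: functor student : (e→(t→(e→t))), argument Paris : e; result (t→(e→t)).
[most [student Paris]]: functor [student Paris] : (t→(e→t)), argument most : t; result (e→t).
[saw [most [student Paris]]]: functor saw : ((e→t)→(t→e)), argument [most [student Paris]] : (e→t); result (t→e).

(t→e)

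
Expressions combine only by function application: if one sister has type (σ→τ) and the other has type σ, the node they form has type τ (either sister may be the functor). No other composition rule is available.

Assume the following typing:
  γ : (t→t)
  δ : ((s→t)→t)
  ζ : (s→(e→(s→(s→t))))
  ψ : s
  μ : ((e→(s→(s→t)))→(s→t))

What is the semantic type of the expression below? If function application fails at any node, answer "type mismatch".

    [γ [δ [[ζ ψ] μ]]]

[ζ ψ] — ζ of type (s→(e→(s→(s→t)))) combines with ψ of type s: type (e→(s→(s→t))).
[[ζ ψ] μ] — μ of type ((e→(s→(s→t)))→(s→t)) combines with [ζ ψ] of type (e→(s→(s→t))): type (s→t).
[δ [[ζ ψ] μ]] — δ of type ((s→t)→t) combines with [[ζ ψ] μ] of type (s→t): type t.
[γ [δ [[ζ ψ] μ]]] — γ of type (t→t) combines with [δ [[ζ ψ] μ]] of type t: type t.

t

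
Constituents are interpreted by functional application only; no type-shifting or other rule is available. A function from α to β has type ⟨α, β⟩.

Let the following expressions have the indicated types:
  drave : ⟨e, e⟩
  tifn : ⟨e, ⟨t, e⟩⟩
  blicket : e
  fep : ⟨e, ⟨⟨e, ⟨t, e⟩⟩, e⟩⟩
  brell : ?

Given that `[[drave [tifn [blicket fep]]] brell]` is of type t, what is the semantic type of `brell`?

⟨e, t⟩

At [[drave [tifn [blicket fep]]] brell] (required: t): [drave [tifn [blicket fep]]] is e, which is not a function with range t; hence brell is the functor — type ⟨e, t⟩.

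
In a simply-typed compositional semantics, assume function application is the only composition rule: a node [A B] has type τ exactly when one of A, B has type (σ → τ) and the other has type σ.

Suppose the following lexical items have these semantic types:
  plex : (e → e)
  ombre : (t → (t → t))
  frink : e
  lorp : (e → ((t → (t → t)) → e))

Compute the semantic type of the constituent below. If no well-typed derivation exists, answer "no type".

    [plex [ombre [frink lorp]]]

[frink lorp]: functor lorp : (e → ((t → (t → t)) → e)), argument frink : e; result ((t → (t → t)) → e).
[ombre [frink lorp]]: functor [frink lorp] : ((t → (t → t)) → e), argument ombre : (t → (t → t)); result e.
[plex [ombre [frink lorp]]]: functor plex : (e → e), argument [ombre [frink lorp]] : e; result e.

e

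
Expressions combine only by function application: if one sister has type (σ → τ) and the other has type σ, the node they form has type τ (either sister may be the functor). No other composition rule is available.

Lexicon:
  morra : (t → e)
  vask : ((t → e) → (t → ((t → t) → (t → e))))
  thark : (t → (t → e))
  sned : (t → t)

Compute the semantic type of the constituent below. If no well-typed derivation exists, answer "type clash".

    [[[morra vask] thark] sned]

[morra vask]: ((t → e) → (t → ((t → t) → (t → e)))) applied to (t → e) yields (t → ((t → t) → (t → e))).
[[morra vask] thark]: (t → ((t → t) → (t → e))) and (t → (t → e)) cannot combine by function application — type clash.

type clash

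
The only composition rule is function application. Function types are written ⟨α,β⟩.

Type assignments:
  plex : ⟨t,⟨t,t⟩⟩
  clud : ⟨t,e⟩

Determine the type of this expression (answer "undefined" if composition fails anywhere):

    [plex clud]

undefined

[plex clud]: ⟨t,⟨t,t⟩⟩ and ⟨t,e⟩ cannot combine by function application — type clash.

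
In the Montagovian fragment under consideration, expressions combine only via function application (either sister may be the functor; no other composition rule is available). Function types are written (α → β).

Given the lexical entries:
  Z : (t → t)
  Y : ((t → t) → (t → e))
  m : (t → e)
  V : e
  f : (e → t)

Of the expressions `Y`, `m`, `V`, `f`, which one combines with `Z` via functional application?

Y — combines: Y : ((t → t) → (t → e)) takes Z : (t → t) as argument, giving (t → e).
m : (t → e) — no; Z wants t, and m wants t.
V : e — no; Z wants t, and V wants nothing (atomic).
f : (e → t) — no; Z wants t, and f wants e.

Y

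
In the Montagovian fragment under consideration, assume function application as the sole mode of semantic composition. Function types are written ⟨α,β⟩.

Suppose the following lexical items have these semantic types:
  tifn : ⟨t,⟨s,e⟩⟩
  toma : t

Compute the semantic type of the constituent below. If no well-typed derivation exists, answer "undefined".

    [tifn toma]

[tifn toma] — tifn of type ⟨t,⟨s,e⟩⟩ combines with toma of type t: type ⟨s,e⟩.

⟨s,e⟩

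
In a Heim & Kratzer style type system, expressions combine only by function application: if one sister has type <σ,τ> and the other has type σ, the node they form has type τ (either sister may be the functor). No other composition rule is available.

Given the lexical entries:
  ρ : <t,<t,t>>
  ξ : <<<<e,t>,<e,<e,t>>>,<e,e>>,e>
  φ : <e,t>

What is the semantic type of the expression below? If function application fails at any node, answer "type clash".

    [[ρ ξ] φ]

At [ρ ξ]: neither <t,<t,t>> nor <<<<e,t>,<e,<e,t>>>,<e,e>>,e> can take the other as argument; the node is ill-typed.

type clash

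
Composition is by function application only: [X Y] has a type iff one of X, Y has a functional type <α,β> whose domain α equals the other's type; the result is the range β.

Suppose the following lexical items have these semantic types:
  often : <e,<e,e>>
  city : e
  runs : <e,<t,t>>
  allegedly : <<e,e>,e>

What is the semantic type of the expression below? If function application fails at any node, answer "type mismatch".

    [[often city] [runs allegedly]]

type mismatch

At [often city], often : <e,<e,e>> takes city : e, giving <e,e>.
At [runs allegedly]: neither <e,<t,t>> nor <<e,e>,e> can take the other as argument; the node is ill-typed.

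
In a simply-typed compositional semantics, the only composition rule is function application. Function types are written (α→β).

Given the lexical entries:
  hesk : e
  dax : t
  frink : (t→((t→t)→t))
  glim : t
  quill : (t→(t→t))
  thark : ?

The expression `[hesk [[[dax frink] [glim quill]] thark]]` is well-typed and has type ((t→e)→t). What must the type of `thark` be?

At [hesk [[[dax frink] [glim quill]] thark]] (required: ((t→e)→t)): hesk is e, which is not a function with range ((t→e)→t); hence [[[dax frink] [glim quill]] thark] is the functor — type (e→((t→e)→t)).
At [[[dax frink] [glim quill]] thark] (required: (e→((t→e)→t))): [[dax frink] [glim quill]] is t, which is not a function with range (e→((t→e)→t)); hence thark is the functor — type (t→(e→((t→e)→t))).

(t→(e→((t→e)→t)))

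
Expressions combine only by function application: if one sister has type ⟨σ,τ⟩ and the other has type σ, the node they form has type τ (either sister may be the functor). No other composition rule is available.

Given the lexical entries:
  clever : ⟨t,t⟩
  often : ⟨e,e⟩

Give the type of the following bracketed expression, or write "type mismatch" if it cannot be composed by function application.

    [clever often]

type mismatch

[clever often]: ⟨t,t⟩ and ⟨e,e⟩ cannot combine by function application — type clash.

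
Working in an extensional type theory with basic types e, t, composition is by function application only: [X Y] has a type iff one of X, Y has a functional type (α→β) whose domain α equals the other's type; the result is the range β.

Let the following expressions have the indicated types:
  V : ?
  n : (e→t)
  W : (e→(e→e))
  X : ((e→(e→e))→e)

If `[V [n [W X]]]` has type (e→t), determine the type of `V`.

(t→(e→t))

At [V [n [W X]]] (required: (e→t)): [n [W X]] is t, which is not a function with range (e→t); hence V is the functor — type (t→(e→t)).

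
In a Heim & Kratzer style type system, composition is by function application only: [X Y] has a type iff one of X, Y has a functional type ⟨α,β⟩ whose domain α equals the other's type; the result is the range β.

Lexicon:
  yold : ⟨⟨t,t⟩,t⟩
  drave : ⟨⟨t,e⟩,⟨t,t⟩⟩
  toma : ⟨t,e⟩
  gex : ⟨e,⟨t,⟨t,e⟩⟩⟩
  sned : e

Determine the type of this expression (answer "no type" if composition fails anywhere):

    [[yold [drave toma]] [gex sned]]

[drave toma] — drave of type ⟨⟨t,e⟩,⟨t,t⟩⟩ combines with toma of type ⟨t,e⟩: type ⟨t,t⟩.
[yold [drave toma]] — yold of type ⟨⟨t,t⟩,t⟩ combines with [drave toma] of type ⟨t,t⟩: type t.
[gex sned] — gex of type ⟨e,⟨t,⟨t,e⟩⟩⟩ combines with sned of type e: type ⟨t,⟨t,e⟩⟩.
[[yold [drave toma]] [gex sned]] — [gex sned] of type ⟨t,⟨t,e⟩⟩ combines with [yold [drave toma]] of type t: type ⟨t,e⟩.

⟨t,e⟩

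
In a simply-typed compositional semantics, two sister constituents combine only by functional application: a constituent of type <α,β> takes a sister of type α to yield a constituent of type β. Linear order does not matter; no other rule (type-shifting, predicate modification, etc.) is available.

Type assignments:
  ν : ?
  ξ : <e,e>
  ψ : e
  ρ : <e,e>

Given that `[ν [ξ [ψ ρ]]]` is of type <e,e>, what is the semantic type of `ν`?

<e,<e,e>>

[ν [ξ [ψ ρ]]] is required to be <e,e>. [ξ [ψ ρ]] : e cannot yield <e,e> as functor, so ν : <e,<e,e>>.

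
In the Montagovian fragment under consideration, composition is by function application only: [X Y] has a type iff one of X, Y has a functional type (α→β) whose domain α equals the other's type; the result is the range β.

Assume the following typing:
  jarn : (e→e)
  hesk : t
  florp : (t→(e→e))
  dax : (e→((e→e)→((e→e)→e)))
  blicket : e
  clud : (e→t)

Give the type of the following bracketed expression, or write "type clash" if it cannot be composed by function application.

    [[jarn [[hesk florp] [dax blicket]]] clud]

[hesk florp]: florp is (t→(e→e)), hesk is t; result (e→e).
[dax blicket]: dax is (e→((e→e)→((e→e)→e))), blicket is e; result ((e→e)→((e→e)→e)).
[[hesk florp] [dax blicket]]: [dax blicket] is ((e→e)→((e→e)→e)), [hesk florp] is (e→e); result ((e→e)→e).
[jarn [[hesk florp] [dax blicket]]]: [[hesk florp] [dax blicket]] is ((e→e)→e), jarn is (e→e); result e.
[[jarn [[hesk florp] [dax blicket]]] clud]: clud is (e→t), [jarn [[hesk florp] [dax blicket]]] is e; result t.

t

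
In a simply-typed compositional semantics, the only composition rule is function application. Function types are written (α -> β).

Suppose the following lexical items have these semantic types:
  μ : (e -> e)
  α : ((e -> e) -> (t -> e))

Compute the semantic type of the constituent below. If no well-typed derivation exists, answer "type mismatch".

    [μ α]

[μ α]: α is ((e -> e) -> (t -> e)), μ is (e -> e); result (t -> e).

(t -> e)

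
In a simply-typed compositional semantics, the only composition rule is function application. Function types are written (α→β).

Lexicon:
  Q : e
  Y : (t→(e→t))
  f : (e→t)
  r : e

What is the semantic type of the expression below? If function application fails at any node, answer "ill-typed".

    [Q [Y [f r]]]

t

At [f r], f : (e→t) takes r : e, giving t.
At [Y [f r]], Y : (t→(e→t)) takes [f r] : t, giving (e→t).
At [Q [Y [f r]]], [Y [f r]] : (e→t) takes Q : e, giving t.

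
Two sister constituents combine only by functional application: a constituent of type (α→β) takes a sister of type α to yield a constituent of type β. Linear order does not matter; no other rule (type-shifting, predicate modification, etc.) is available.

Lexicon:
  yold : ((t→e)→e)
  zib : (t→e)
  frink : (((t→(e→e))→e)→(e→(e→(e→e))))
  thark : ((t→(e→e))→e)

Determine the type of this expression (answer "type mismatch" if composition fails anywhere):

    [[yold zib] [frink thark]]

[yold zib]: functor yold : ((t→e)→e), argument zib : (t→e); result e.
[frink thark]: functor frink : (((t→(e→e))→e)→(e→(e→(e→e)))), argument thark : ((t→(e→e))→e); result (e→(e→(e→e))).
[[yold zib] [frink thark]]: functor [frink thark] : (e→(e→(e→e))), argument [yold zib] : e; result (e→(e→e)).

(e→(e→e))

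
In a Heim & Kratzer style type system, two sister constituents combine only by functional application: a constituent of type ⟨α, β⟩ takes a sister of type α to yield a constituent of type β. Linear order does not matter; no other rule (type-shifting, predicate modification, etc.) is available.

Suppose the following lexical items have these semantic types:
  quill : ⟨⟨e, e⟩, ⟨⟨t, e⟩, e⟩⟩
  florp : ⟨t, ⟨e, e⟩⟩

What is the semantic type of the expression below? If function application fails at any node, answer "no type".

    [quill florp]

[quill florp]: ⟨⟨e, e⟩, ⟨⟨t, e⟩, e⟩⟩ with ⟨t, ⟨e, e⟩⟩ — neither is a function whose domain matches the other; composition fails here.

no type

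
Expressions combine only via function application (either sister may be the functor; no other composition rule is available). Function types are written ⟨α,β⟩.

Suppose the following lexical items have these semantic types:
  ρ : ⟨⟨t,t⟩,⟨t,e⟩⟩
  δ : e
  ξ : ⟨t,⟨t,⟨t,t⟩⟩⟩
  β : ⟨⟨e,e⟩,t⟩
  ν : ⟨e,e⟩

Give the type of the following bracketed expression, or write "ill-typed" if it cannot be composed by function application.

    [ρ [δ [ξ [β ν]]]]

ill-typed

[β ν]: β is ⟨⟨e,e⟩,t⟩, ν is ⟨e,e⟩; result t.
[ξ [β ν]]: ξ is ⟨t,⟨t,⟨t,t⟩⟩⟩, [β ν] is t; result ⟨t,⟨t,t⟩⟩.
[δ [ξ [β ν]]]: e and ⟨t,⟨t,t⟩⟩ cannot combine by function application — type clash.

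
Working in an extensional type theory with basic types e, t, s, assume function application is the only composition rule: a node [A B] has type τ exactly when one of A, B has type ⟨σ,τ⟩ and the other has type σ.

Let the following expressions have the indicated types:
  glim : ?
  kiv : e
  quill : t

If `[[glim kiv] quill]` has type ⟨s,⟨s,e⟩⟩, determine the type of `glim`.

⟨e,⟨t,⟨s,⟨s,e⟩⟩⟩⟩

For [[glim kiv] quill] to have type ⟨s,⟨s,e⟩⟩ with quill of type t, [glim kiv] must be the function: [glim kiv] : ⟨t,⟨s,⟨s,e⟩⟩⟩.
For [glim kiv] to have type ⟨t,⟨s,⟨s,e⟩⟩⟩ with kiv of type e, glim must be the function: glim : ⟨e,⟨t,⟨s,⟨s,e⟩⟩⟩⟩.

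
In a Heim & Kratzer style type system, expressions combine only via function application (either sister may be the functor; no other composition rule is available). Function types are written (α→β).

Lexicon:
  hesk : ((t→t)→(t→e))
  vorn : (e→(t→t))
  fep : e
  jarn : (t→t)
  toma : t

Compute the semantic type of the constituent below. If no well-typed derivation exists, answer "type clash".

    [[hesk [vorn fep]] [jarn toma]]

[vorn fep]: functor vorn : (e→(t→t)), argument fep : e; result (t→t).
[hesk [vorn fep]]: functor hesk : ((t→t)→(t→e)), argument [vorn fep] : (t→t); result (t→e).
[jarn toma]: functor jarn : (t→t), argument toma : t; result t.
[[hesk [vorn fep]] [jarn toma]]: functor [hesk [vorn fep]] : (t→e), argument [jarn toma] : t; result e.

e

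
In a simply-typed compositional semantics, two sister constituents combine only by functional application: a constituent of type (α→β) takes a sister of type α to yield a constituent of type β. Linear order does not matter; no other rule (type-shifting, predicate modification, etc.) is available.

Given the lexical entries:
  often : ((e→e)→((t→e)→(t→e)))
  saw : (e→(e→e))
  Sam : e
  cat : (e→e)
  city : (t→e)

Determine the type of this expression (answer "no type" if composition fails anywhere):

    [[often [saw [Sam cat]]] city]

At [Sam cat], cat : (e→e) takes Sam : e, giving e.
At [saw [Sam cat]], saw : (e→(e→e)) takes [Sam cat] : e, giving (e→e).
At [often [saw [Sam cat]]], often : ((e→e)→((t→e)→(t→e))) takes [saw [Sam cat]] : (e→e), giving ((t→e)→(t→e)).
At [[often [saw [Sam cat]]] city], [often [saw [Sam cat]]] : ((t→e)→(t→e)) takes city : (t→e), giving (t→e).

(t→e)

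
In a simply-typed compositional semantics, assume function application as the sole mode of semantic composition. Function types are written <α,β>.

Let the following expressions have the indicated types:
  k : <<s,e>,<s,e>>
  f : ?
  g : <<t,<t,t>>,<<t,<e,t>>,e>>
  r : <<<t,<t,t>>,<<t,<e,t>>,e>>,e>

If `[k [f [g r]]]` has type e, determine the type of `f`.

<e,<<<s,e>,<s,e>>,e>>

[k [f [g r]]] must have type e. The sister k has type <<s,e>,<s,e>>; that is not a function onto e, so [f [g r]] must be the functor, of type <<<s,e>,<s,e>>,e>.
[f [g r]] must have type <<<s,e>,<s,e>>,e>. The sister [g r] has type e; that is not a function onto <<<s,e>,<s,e>>,e>, so f must be the functor, of type <e,<<<s,e>,<s,e>>,e>>.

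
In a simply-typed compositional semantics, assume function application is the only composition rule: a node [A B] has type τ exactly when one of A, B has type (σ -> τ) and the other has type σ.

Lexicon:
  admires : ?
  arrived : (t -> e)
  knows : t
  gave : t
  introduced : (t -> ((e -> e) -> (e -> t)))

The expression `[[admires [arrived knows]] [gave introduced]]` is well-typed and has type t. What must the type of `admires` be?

At [[admires [arrived knows]] [gave introduced]] (required: t): [gave introduced] is ((e -> e) -> (e -> t)), which is not a function with range t; hence [admires [arrived knows]] is the functor — type (((e -> e) -> (e -> t)) -> t).
At [admires [arrived knows]] (required: (((e -> e) -> (e -> t)) -> t)): [arrived knows] is e, which is not a function with range (((e -> e) -> (e -> t)) -> t); hence admires is the functor — type (e -> (((e -> e) -> (e -> t)) -> t)).

(e -> (((e -> e) -> (e -> t)) -> t))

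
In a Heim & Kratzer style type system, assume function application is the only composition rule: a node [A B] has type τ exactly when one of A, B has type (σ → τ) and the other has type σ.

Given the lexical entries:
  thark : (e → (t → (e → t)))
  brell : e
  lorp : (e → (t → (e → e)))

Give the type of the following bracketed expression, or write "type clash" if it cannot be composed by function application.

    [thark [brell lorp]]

type clash

[brell lorp] — lorp of type (e → (t → (e → e))) combines with brell of type e: type (t → (e → e)).
[thark [brell lorp]]: (e → (t → (e → t))) and (t → (e → e)) cannot combine by function application — type clash.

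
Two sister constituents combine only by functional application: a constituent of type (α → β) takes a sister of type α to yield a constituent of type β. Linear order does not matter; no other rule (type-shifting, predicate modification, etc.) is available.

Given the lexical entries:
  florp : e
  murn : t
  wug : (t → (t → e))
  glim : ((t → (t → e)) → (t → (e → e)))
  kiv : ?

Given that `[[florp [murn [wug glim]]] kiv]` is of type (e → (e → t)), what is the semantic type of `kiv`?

For [[florp [murn [wug glim]]] kiv] to have type (e → (e → t)) with [florp [murn [wug glim]]] of type e, kiv must be the function: kiv : (e → (e → (e → t))).

(e → (e → (e → t)))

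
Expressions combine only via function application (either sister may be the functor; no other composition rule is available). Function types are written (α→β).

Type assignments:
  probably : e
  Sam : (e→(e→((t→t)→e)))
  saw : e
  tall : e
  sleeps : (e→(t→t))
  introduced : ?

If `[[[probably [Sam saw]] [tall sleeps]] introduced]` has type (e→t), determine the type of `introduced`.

(e→(e→t))

At [[[probably [Sam saw]] [tall sleeps]] introduced] (required: (e→t)): [[probably [Sam saw]] [tall sleeps]] is e, which is not a function with range (e→t); hence introduced is the functor — type (e→(e→t)).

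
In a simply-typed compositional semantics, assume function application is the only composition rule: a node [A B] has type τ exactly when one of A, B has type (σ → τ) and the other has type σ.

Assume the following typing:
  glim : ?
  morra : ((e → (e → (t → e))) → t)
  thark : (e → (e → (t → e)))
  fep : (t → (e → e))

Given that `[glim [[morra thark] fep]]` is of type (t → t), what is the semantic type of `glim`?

((e → e) → (t → t))

For [glim [[morra thark] fep]] to have type (t → t) with [[morra thark] fep] of type (e → e), glim must be the function: glim : ((e → e) → (t → t)).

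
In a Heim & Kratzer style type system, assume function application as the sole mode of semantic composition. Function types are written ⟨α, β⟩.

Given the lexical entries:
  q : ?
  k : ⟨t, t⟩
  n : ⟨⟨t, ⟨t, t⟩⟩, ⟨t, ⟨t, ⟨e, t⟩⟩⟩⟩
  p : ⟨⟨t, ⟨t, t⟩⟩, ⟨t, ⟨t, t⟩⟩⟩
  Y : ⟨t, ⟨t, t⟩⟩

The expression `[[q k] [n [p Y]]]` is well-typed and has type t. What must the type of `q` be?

⟨⟨t, t⟩, ⟨⟨t, ⟨t, ⟨e, t⟩⟩⟩, t⟩⟩

For [[q k] [n [p Y]]] to have type t with [n [p Y]] of type ⟨t, ⟨t, ⟨e, t⟩⟩⟩, [q k] must be the function: [q k] : ⟨⟨t, ⟨t, ⟨e, t⟩⟩⟩, t⟩.
For [q k] to have type ⟨⟨t, ⟨t, ⟨e, t⟩⟩⟩, t⟩ with k of type ⟨t, t⟩, q must be the function: q : ⟨⟨t, t⟩, ⟨⟨t, ⟨t, ⟨e, t⟩⟩⟩, t⟩⟩.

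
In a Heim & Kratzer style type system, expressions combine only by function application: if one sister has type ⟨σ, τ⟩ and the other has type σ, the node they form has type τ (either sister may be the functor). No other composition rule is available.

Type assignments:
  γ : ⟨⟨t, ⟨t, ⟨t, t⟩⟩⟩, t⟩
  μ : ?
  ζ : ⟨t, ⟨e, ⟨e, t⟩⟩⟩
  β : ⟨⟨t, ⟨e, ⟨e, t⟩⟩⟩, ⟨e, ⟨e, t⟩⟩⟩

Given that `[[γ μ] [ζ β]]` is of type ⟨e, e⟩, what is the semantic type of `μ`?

At [[γ μ] [ζ β]] (required: ⟨e, e⟩): [ζ β] is ⟨e, ⟨e, t⟩⟩, which is not a function with range ⟨e, e⟩; hence [γ μ] is the functor — type ⟨⟨e, ⟨e, t⟩⟩, ⟨e, e⟩⟩.
At [γ μ] (required: ⟨⟨e, ⟨e, t⟩⟩, ⟨e, e⟩⟩): γ is ⟨⟨t, ⟨t, ⟨t, t⟩⟩⟩, t⟩, which is not a function with range ⟨⟨e, ⟨e, t⟩⟩, ⟨e, e⟩⟩; hence μ is the functor — type ⟨⟨⟨t, ⟨t, ⟨t, t⟩⟩⟩, t⟩, ⟨⟨e, ⟨e, t⟩⟩, ⟨e, e⟩⟩⟩.

⟨⟨⟨t, ⟨t, ⟨t, t⟩⟩⟩, t⟩, ⟨⟨e, ⟨e, t⟩⟩, ⟨e, e⟩⟩⟩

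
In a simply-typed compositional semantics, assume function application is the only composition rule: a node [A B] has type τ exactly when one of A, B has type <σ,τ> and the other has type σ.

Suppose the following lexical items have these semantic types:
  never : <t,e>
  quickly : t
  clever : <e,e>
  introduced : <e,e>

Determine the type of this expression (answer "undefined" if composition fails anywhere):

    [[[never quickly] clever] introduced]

e

At [never quickly], never : <t,e> takes quickly : t, giving e.
At [[never quickly] clever], clever : <e,e> takes [never quickly] : e, giving e.
At [[[never quickly] clever] introduced], introduced : <e,e> takes [[never quickly] clever] : e, giving e.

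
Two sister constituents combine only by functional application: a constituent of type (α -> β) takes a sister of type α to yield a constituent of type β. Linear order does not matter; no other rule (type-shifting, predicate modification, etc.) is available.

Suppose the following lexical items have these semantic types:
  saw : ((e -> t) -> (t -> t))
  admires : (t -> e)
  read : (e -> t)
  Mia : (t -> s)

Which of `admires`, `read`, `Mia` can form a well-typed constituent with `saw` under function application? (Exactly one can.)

admires : (t -> e) — does not combine with saw.
read — combines: saw : ((e -> t) -> (t -> t)) takes read : (e -> t) as argument, giving (t -> t).
Mia : (t -> s) — does not combine with saw.

read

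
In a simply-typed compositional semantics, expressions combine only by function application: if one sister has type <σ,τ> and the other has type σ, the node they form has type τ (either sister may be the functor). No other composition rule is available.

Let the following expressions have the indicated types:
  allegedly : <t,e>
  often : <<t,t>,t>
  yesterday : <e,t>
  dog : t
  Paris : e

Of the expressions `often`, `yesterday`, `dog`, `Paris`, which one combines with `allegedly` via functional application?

dog

often : <<t,t>,t> — neither side's domain matches the other.
yesterday : <e,t> — neither side's domain matches the other.
dog — combines: allegedly : <t,e> takes dog : t as argument, giving e.
Paris : e — neither side's domain matches the other.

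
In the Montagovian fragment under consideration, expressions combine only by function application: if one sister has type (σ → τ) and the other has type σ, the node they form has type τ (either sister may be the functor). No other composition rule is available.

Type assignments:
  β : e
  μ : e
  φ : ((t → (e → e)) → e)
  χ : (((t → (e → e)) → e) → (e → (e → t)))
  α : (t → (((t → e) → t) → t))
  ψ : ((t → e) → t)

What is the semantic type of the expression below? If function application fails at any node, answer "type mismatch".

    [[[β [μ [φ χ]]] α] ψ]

[φ χ]: (((t → (e → e)) → e) → (e → (e → t))) applied to ((t → (e → e)) → e) yields (e → (e → t)).
[μ [φ χ]]: (e → (e → t)) applied to e yields (e → t).
[β [μ [φ χ]]]: (e → t) applied to e yields t.
[[β [μ [φ χ]]] α]: (t → (((t → e) → t) → t)) applied to t yields (((t → e) → t) → t).
[[[β [μ [φ χ]]] α] ψ]: (((t → e) → t) → t) applied to ((t → e) → t) yields t.

t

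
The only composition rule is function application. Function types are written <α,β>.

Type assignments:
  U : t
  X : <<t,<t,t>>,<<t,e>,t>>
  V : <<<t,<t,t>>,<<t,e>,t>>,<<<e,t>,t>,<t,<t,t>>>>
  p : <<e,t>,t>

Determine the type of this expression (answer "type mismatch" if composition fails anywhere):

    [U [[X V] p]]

<t,t>

At [X V], V : <<<t,<t,t>>,<<t,e>,t>>,<<<e,t>,t>,<t,<t,t>>>> takes X : <<t,<t,t>>,<<t,e>,t>>, giving <<<e,t>,t>,<t,<t,t>>>.
At [[X V] p], [X V] : <<<e,t>,t>,<t,<t,t>>> takes p : <<e,t>,t>, giving <t,<t,t>>.
At [U [[X V] p]], [[X V] p] : <t,<t,t>> takes U : t, giving <t,t>.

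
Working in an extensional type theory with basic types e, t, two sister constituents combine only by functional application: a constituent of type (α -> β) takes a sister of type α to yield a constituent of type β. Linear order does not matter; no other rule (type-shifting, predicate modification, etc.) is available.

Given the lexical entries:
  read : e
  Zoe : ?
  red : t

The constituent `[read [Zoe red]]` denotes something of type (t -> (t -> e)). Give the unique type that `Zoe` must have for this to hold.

For [read [Zoe red]] to have type (t -> (t -> e)) with read of type e, [Zoe red] must be the function: [Zoe red] : (e -> (t -> (t -> e))).
For [Zoe red] to have type (e -> (t -> (t -> e))) with red of type t, Zoe must be the function: Zoe : (t -> (e -> (t -> (t -> e)))).

(t -> (e -> (t -> (t -> e))))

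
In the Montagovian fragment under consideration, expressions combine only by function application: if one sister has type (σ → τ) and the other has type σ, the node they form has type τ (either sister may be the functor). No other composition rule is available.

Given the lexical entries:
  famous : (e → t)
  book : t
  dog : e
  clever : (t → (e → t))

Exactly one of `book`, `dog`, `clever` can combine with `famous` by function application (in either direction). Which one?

book : t — famous needs e; book needs nothing (atomic); neither fits.
dog — combines: famous : (e → t) takes dog : e as argument, giving t.
clever : (t → (e → t)) — famous needs e; clever needs t; neither fits.

dog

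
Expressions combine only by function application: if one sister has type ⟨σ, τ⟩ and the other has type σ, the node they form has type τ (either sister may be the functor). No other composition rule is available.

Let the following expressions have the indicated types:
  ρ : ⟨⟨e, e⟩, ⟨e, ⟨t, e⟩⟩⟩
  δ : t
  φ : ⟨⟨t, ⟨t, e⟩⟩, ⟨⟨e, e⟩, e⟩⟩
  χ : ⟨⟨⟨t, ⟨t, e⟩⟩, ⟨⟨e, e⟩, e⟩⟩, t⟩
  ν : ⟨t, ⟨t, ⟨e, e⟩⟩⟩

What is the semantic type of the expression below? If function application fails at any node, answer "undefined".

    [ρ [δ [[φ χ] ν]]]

⟨e, ⟨t, e⟩⟩

[φ χ] — χ of type ⟨⟨⟨t, ⟨t, e⟩⟩, ⟨⟨e, e⟩, e⟩⟩, t⟩ combines with φ of type ⟨⟨t, ⟨t, e⟩⟩, ⟨⟨e, e⟩, e⟩⟩: type t.
[[φ χ] ν] — ν of type ⟨t, ⟨t, ⟨e, e⟩⟩⟩ combines with [φ χ] of type t: type ⟨t, ⟨e, e⟩⟩.
[δ [[φ χ] ν]] — [[φ χ] ν] of type ⟨t, ⟨e, e⟩⟩ combines with δ of type t: type ⟨e, e⟩.
[ρ [δ [[φ χ] ν]]] — ρ of type ⟨⟨e, e⟩, ⟨e, ⟨t, e⟩⟩⟩ combines with [δ [[φ χ] ν]] of type ⟨e, e⟩: type ⟨e, ⟨t, e⟩⟩.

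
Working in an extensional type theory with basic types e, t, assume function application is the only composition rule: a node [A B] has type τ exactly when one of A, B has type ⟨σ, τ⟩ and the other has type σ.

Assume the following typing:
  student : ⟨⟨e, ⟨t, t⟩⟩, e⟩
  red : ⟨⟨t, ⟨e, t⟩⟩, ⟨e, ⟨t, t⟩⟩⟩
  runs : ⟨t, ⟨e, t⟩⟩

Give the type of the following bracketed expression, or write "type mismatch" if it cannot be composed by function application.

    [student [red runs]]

[red runs]: red is ⟨⟨t, ⟨e, t⟩⟩, ⟨e, ⟨t, t⟩⟩⟩, runs is ⟨t, ⟨e, t⟩⟩; result ⟨e, ⟨t, t⟩⟩.
[student [red runs]]: student is ⟨⟨e, ⟨t, t⟩⟩, e⟩, [red runs] is ⟨e, ⟨t, t⟩⟩; result e.

e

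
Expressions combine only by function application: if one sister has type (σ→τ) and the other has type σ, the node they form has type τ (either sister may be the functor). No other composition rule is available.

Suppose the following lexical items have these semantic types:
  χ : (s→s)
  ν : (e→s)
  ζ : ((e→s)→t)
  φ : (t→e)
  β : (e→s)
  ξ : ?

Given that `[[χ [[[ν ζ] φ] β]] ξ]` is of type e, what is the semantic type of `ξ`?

[[χ [[[ν ζ] φ] β]] ξ] is required to be e. [χ [[[ν ζ] φ] β]] : s cannot yield e as functor, so ξ : (s→e).

(s→e)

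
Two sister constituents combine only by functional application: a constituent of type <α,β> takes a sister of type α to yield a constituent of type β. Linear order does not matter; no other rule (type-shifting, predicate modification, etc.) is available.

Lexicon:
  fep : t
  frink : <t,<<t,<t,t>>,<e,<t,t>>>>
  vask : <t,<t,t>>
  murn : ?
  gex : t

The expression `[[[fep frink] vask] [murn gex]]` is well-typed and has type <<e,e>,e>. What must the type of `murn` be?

For [[[fep frink] vask] [murn gex]] to have type <<e,e>,e> with [[fep frink] vask] of type <e,<t,t>>, [murn gex] must be the function: [murn gex] : <<e,<t,t>>,<<e,e>,e>>.
For [murn gex] to have type <<e,<t,t>>,<<e,e>,e>> with gex of type t, murn must be the function: murn : <t,<<e,<t,t>>,<<e,e>,e>>>.

<t,<<e,<t,t>>,<<e,e>,e>>>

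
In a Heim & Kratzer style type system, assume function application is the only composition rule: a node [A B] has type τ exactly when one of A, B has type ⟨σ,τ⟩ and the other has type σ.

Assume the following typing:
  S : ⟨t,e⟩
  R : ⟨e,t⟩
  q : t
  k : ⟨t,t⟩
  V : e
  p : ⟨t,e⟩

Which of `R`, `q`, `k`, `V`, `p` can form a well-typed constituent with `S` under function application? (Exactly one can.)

q

R : ⟨e,t⟩ — S needs t; R needs e; neither fits.
q — combines: S : ⟨t,e⟩ takes q : t as argument, giving e.
k : ⟨t,t⟩ — S needs t; k needs t; neither fits.
V : e — S needs t; V needs nothing (atomic); neither fits.
p : ⟨t,e⟩ — S needs t; p needs t; neither fits.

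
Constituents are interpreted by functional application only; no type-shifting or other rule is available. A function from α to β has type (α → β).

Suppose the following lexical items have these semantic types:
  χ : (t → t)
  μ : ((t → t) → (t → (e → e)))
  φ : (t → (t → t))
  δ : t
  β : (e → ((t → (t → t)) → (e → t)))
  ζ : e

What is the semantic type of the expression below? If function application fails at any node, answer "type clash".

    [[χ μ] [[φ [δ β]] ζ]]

[χ μ]: μ is ((t → t) → (t → (e → e))), χ is (t → t); result (t → (e → e)).
At [δ β]: neither t nor (e → ((t → (t → t)) → (e → t))) can take the other as argument; the node is ill-typed.

type clash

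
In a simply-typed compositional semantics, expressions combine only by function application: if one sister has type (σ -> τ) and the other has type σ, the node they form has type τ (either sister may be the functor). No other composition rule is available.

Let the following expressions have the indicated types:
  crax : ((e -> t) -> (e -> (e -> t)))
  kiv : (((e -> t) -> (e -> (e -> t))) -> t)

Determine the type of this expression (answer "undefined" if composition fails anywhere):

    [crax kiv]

[crax kiv]: kiv is (((e -> t) -> (e -> (e -> t))) -> t), crax is ((e -> t) -> (e -> (e -> t))); result t.

t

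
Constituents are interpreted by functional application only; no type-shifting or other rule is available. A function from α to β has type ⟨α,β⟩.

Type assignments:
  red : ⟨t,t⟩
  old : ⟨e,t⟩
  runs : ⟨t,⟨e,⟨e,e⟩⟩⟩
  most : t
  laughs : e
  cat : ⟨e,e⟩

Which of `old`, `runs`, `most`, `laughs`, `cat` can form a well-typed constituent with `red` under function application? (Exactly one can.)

old : ⟨e,t⟩ — no; red wants t, and old wants e.
runs : ⟨t,⟨e,⟨e,e⟩⟩⟩ — no; red wants t, and runs wants t.
most — combines: red : ⟨t,t⟩ takes most : t as argument, giving t.
laughs : e — no; red wants t, and laughs wants nothing (atomic).
cat : ⟨e,e⟩ — no; red wants t, and cat wants e.

most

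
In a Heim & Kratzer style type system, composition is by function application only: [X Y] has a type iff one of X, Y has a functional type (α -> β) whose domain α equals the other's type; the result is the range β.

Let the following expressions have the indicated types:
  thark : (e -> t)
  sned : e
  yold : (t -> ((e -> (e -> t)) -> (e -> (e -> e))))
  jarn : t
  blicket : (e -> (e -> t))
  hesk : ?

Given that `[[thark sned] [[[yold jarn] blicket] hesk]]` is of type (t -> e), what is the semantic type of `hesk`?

[[thark sned] [[[yold jarn] blicket] hesk]] is required to be (t -> e). [thark sned] : t cannot yield (t -> e) as functor, so [[[yold jarn] blicket] hesk] : (t -> (t -> e)).
[[[yold jarn] blicket] hesk] is required to be (t -> (t -> e)). [[yold jarn] blicket] : (e -> (e -> e)) cannot yield (t -> (t -> e)) as functor, so hesk : ((e -> (e -> e)) -> (t -> (t -> e))).

((e -> (e -> e)) -> (t -> (t -> e)))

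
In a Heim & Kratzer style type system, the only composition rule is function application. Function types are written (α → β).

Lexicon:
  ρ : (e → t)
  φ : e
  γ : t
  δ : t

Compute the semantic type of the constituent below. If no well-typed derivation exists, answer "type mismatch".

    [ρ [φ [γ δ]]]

[γ δ]: t with t — neither is a function whose domain matches the other; composition fails here.

type mismatch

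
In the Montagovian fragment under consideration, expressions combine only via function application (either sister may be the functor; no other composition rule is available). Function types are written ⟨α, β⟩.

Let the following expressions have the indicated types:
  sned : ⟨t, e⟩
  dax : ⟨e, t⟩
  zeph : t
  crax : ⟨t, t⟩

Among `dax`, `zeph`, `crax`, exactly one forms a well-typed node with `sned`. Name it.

dax : ⟨e, t⟩ — sned needs t; dax needs e; neither fits.
zeph — combines: sned : ⟨t, e⟩ takes zeph : t as argument, giving e.
crax : ⟨t, t⟩ — sned needs t; crax needs t; neither fits.

zeph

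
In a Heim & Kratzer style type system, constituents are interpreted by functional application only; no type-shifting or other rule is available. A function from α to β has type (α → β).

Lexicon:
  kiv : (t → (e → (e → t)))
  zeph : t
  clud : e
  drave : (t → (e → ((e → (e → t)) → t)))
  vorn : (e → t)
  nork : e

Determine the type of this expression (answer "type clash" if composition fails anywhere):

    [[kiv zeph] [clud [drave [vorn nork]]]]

[kiv zeph] — kiv of type (t → (e → (e → t))) combines with zeph of type t: type (e → (e → t)).
[vorn nork] — vorn of type (e → t) combines with nork of type e: type t.
[drave [vorn nork]] — drave of type (t → (e → ((e → (e → t)) → t))) combines with [vorn nork] of type t: type (e → ((e → (e → t)) → t)).
[clud [drave [vorn nork]]] — [drave [vorn nork]] of type (e → ((e → (e → t)) → t)) combines with clud of type e: type ((e → (e → t)) → t).
[[kiv zeph] [clud [drave [vorn nork]]]] — [clud [drave [vorn nork]]] of type ((e → (e → t)) → t) combines with [kiv zeph] of type (e → (e → t)): type t.

t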